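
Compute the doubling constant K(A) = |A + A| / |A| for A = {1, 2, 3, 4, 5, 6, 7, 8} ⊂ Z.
K = |A + A| / |A| = 15/8

Enumerate A + A = {a + b : a, b ∈ A}. With |A| = 8, there are |A|^2 = 64 ordered sum pairs; collecting distinct values, A + A = {2, 3, 4, 5, 6, 7, 8, 9, 10, 11, 12, 13, 14, 15, 16}, so |A + A| = 15. Thus K = 15/8. Here |A + A| = 2|A| − 1 = 15, the minimum possible — so K = 15/8 is minimal, which holds iff A is an arithmetic progression.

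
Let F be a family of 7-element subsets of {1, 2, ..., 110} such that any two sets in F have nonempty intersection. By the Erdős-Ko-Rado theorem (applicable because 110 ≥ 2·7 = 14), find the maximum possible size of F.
max |F| = C(109, 6) = 2025023364

The Erdős-Ko-Rado theorem states: for n ≥ 2k, an intersecting family of k-subsets of an n-element set has size at most C(n − 1, k − 1), with equality for 'star' families {A ⊆ [n] : |A| = k, i ∈ A} (fix an element i). For n = 110, k = 7: C(109, 6) = 2025023364.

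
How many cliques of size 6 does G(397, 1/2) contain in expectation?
E[# K_6] = C(397, 6) · (1/2)^C(6, 2) = 5235101798388 / 2^15 = 1308775449597/8192 ≈ 159762628.124634

For each 6-subset S of vertices (there are C(397, 6) = 5235101798388 such S), let X_S = 1 if S induces a K_6 (all C(6, 2) = 15 edges present). Then P(X_S = 1) = (1/2)^15 = 1/32768. By linearity of expectation, E[# K_6] = C(397, 6) · (1/2)^15 = 5235101798388 / 32768 = 1308775449597/8192 ≈ 159762628.124634.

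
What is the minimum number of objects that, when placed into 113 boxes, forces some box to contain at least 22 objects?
n = (22 − 1)·113 + 1 = 2374

By the generalised pigeonhole principle, to guarantee some box contains ≥ r objects we need more than (r − 1) · k objects total. Threshold: n = (r − 1) · k + 1. With r = 22 and k = 113: n = 21 · 113 + 1 = 2373 + 1 = 2374. For n = 2373 = 21 · 113, we can put exactly 21 objects in every box, avoiding 22 in any single one — so 2374 is tight.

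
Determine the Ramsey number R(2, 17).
R(2, 17) = 17

R(2, k) = k for all k ≥ 2: in a 2-colouring of K_k, either some edge is red (a red K_2) or all edges are blue (a blue K_k). And K_{16} coloured all-blue has no blue K_17, so R(2, 17) > 16. Hence R(2, 17) = 17.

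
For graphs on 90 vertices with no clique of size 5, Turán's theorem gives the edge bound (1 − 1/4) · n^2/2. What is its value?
Turán density bound = (3/4) · 90^2/2 = 6075/2 ≈ 3037.5

Turán's theorem: ex(n, K_{r+1}) is achieved by the complete r-partite Turán graph T(n, r) with parts as balanced as possible, and is at most (1 − 1/r) · n^2/2. For r = 4, n = 90: the density bound is (3/4) · 8100/2 = 6075/2 ≈ 3037.5. The integer-valued extremum is e(T(90, 4)) = 3037, which is strictly less than the density bound 6075/2 since 4 ∤ 90 (the parts of T(90, 4) cannot all be equal).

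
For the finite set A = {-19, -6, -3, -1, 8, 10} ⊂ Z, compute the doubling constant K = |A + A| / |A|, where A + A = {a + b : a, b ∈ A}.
K = |A + A| / |A| = 19/6

Enumerate A + A = {a + b : a, b ∈ A}. With |A| = 6, there are |A|^2 = 36 ordered sum pairs; collecting distinct values, A + A = {-38, -25, -22, -20, -12, -11, -9, -7, -6, -4, -2, 2, 4, 5, 7, 9, 16, 18, 20}, so |A + A| = 19. Thus K = 19/6. For comparison, the minimum possible |A + A| over all 6-element sets is 2·6 − 1 = 11 (so min K = 11/6), attained only by arithmetic progressions.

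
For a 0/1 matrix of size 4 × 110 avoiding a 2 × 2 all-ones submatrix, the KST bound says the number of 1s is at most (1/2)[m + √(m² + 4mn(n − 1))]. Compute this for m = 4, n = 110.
z(4, 110; 2, 2) ≤ (1/2)[4 + √(4² + 4·4·110·109)] = (1/2)[4 + √191856] = 221.0068

Kővári–Sós–Turán: let r_1, ..., r_4 be the row sums and z = Σ r_i the total number of 1s. Each pair of columns can share at most one row with both entries 1 (else a 2×2 all-ones block appears), so Σ_i C(r_i, 2) ≤ C(110, 2) = 5995. By convexity Σ_i C(r_i, 2) ≥ 4·C(z/4, 2) = z(z − 4)/(2·4), giving z² − 4z − 4·110·109 ≤ 0 and hence z ≤ (1/2)[4 + √(16 + 4·47960)] = (1/2)[4 + √191856] ≈ (1/2)(4 + 438.0137) = 221.0068.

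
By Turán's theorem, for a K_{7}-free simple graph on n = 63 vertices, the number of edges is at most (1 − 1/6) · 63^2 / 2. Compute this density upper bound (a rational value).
Turán density bound = (5/6) · 63^2/2 = 6615/4 ≈ 1653.75

Turán's theorem: ex(n, K_{r+1}) is achieved by the complete r-partite Turán graph T(n, r) with parts as balanced as possible, and is at most (1 − 1/r) · n^2/2. For r = 6, n = 63: the density bound is (5/6) · 3969/2 = 6615/4 ≈ 1653.75. The integer-valued extremum is e(T(63, 6)) = 1653, which is strictly less than the density bound 6615/4 since 6 ∤ 63 (the parts of T(63, 6) cannot all be equal).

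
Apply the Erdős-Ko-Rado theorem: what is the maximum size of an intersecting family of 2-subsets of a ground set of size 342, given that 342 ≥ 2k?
max |F| = C(341, 1) = 341

The Erdős-Ko-Rado theorem states: for n ≥ 2k, an intersecting family of k-subsets of an n-element set has size at most C(n − 1, k − 1), with equality for 'star' families {A ⊆ [n] : |A| = k, i ∈ A} (fix an element i). For n = 342, k = 2: C(341, 1) = 341.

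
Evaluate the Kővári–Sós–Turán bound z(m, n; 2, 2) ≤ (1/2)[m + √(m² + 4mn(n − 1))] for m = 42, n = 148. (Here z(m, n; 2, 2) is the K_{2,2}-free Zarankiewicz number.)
z(42, 148; 2, 2) ≤ (1/2)[42 + √(42² + 4·42·148·147)] = (1/2)[42 + √3656772] = 977.1344

Kővári–Sós–Turán: let r_1, ..., r_42 be the row sums and z = Σ r_i the total number of 1s. Each pair of columns can share at most one row with both entries 1 (else a 2×2 all-ones block appears), so Σ_i C(r_i, 2) ≤ C(148, 2) = 10878. By convexity Σ_i C(r_i, 2) ≥ 42·C(z/42, 2) = z(z − 42)/(2·42), giving z² − 42z − 42·148·147 ≤ 0 and hence z ≤ (1/2)[42 + √(1764 + 4·913752)] = (1/2)[42 + √3656772] ≈ (1/2)(42 + 1912.2688) = 977.1344.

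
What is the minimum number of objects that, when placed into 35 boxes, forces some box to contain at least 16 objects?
n = (16 − 1)·35 + 1 = 526

By the generalised pigeonhole principle, to guarantee some box contains ≥ r objects we need more than (r − 1) · k objects total. Threshold: n = (r − 1) · k + 1. With r = 16 and k = 35: n = 15 · 35 + 1 = 525 + 1 = 526. For n = 525 = 15 · 35, we can put exactly 15 objects in every box, avoiding 16 in any single one — so 526 is tight.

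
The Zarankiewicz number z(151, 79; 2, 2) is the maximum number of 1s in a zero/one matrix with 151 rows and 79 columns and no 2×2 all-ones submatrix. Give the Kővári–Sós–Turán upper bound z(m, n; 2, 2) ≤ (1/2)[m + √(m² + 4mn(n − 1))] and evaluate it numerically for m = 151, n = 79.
z(151, 79; 2, 2) ≤ (1/2)[151 + √(151² + 4·151·79·78)] = (1/2)[151 + √3744649] = 1043.0548

Kővári–Sós–Turán: let r_1, ..., r_151 be the row sums and z = Σ r_i the total number of 1s. Each pair of columns can share at most one row with both entries 1 (else a 2×2 all-ones block appears), so Σ_i C(r_i, 2) ≤ C(79, 2) = 3081. By convexity Σ_i C(r_i, 2) ≥ 151·C(z/151, 2) = z(z − 151)/(2·151), giving z² − 151z − 151·79·78 ≤ 0 and hence z ≤ (1/2)[151 + √(22801 + 4·930462)] = (1/2)[151 + √3744649] ≈ (1/2)(151 + 1935.1096) = 1043.0548.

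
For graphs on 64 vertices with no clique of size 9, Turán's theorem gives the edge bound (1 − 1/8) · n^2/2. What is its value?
Turán density bound = (7/8) · 64^2/2 = 1792

Turán's theorem: ex(n, K_{r+1}) is achieved by the complete r-partite Turán graph T(n, r) with parts as balanced as possible, and is at most (1 − 1/r) · n^2/2. For r = 8, n = 64: the density bound is (7/8) · 4096/2 = 1792. Since 8 ∣ 64, the Turán graph T(64, 8) has parts of equal size 8, and its edge count e(T(64, 8)) = 1792 attains the density bound exactly.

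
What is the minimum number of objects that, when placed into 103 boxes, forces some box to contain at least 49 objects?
n = (49 − 1)·103 + 1 = 4945

By the generalised pigeonhole principle, to guarantee some box contains ≥ r objects we need more than (r − 1) · k objects total. Threshold: n = (r − 1) · k + 1. With r = 49 and k = 103: n = 48 · 103 + 1 = 4944 + 1 = 4945. For n = 4944 = 48 · 103, we can put exactly 48 objects in every box, avoiding 49 in any single one — so 4945 is tight.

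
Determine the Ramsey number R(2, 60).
R(2, 60) = 60

R(2, k) = k for all k ≥ 2: in a 2-colouring of K_k, either some edge is red (a red K_2) or all edges are blue (a blue K_k). And K_{59} coloured all-blue has no blue K_60, so R(2, 60) > 59. Hence R(2, 60) = 60.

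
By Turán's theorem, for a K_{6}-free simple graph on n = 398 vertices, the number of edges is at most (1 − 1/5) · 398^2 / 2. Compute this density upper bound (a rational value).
Turán density bound = (4/5) · 398^2/2 = 316808/5 ≈ 63361.6

Turán's theorem: ex(n, K_{r+1}) is achieved by the complete r-partite Turán graph T(n, r) with parts as balanced as possible, and is at most (1 − 1/r) · n^2/2. For r = 5, n = 398: the density bound is (4/5) · 158404/2 = 316808/5 ≈ 63361.6. The integer-valued extremum is e(T(398, 5)) = 63361, which is strictly less than the density bound 316808/5 since 5 ∤ 398 (the parts of T(398, 5) cannot all be equal).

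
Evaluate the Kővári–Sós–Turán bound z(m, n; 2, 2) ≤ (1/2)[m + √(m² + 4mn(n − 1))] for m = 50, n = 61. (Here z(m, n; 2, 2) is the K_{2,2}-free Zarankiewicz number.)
z(50, 61; 2, 2) ≤ (1/2)[50 + √(50² + 4·50·61·60)] = (1/2)[50 + √734500] = 453.5149

Kővári–Sós–Turán: let r_1, ..., r_50 be the row sums and z = Σ r_i the total number of 1s. Each pair of columns can share at most one row with both entries 1 (else a 2×2 all-ones block appears), so Σ_i C(r_i, 2) ≤ C(61, 2) = 1830. By convexity Σ_i C(r_i, 2) ≥ 50·C(z/50, 2) = z(z − 50)/(2·50), giving z² − 50z − 50·61·60 ≤ 0 and hence z ≤ (1/2)[50 + √(2500 + 4·183000)] = (1/2)[50 + √734500] ≈ (1/2)(50 + 857.0298) = 453.5149.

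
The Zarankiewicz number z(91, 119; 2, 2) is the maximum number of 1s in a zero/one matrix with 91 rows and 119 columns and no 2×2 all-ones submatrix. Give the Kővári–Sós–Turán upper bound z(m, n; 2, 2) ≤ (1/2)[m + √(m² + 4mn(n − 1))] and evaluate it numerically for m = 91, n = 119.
z(91, 119; 2, 2) ≤ (1/2)[91 + √(91² + 4·91·119·118)] = (1/2)[91 + √5119569] = 1176.8232

Kővári–Sós–Turán: let r_1, ..., r_91 be the row sums and z = Σ r_i the total number of 1s. Each pair of columns can share at most one row with both entries 1 (else a 2×2 all-ones block appears), so Σ_i C(r_i, 2) ≤ C(119, 2) = 7021. By convexity Σ_i C(r_i, 2) ≥ 91·C(z/91, 2) = z(z − 91)/(2·91), giving z² − 91z − 91·119·118 ≤ 0 and hence z ≤ (1/2)[91 + √(8281 + 4·1277822)] = (1/2)[91 + √5119569] ≈ (1/2)(91 + 2262.6465) = 1176.8232.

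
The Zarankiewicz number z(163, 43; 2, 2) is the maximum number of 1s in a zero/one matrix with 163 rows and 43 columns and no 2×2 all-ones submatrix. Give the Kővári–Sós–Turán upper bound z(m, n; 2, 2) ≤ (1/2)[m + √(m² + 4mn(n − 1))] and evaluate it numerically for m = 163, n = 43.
z(163, 43; 2, 2) ≤ (1/2)[163 + √(163² + 4·163·43·42)] = (1/2)[163 + √1204081] = 630.1531

Kővári–Sós–Turán: let r_1, ..., r_163 be the row sums and z = Σ r_i the total number of 1s. Each pair of columns can share at most one row with both entries 1 (else a 2×2 all-ones block appears), so Σ_i C(r_i, 2) ≤ C(43, 2) = 903. By convexity Σ_i C(r_i, 2) ≥ 163·C(z/163, 2) = z(z − 163)/(2·163), giving z² − 163z − 163·43·42 ≤ 0 and hence z ≤ (1/2)[163 + √(26569 + 4·294378)] = (1/2)[163 + √1204081] ≈ (1/2)(163 + 1097.3062) = 630.1531.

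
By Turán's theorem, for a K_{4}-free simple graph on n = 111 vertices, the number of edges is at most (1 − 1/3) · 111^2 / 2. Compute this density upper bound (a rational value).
Turán density bound = (2/3) · 111^2/2 = 4107

Turán's theorem: ex(n, K_{r+1}) is achieved by the complete r-partite Turán graph T(n, r) with parts as balanced as possible, and is at most (1 − 1/r) · n^2/2. For r = 3, n = 111: the density bound is (2/3) · 12321/2 = 4107. Since 3 ∣ 111, the Turán graph T(111, 3) has parts of equal size 37, and its edge count e(T(111, 3)) = 4107 attains the density bound exactly.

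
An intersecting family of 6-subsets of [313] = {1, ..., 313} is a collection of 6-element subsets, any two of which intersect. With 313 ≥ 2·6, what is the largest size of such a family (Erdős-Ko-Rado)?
max |F| = C(312, 5) = 23856384552

Erdős-Ko-Rado (1961): when n ≥ 2k, max |F| = C(n−1, k−1). The bound is attained by the star {A : i ∈ A} for any fixed i ∈ [n]. Here C(313−1, 6−1) = C(312, 5) = 23856384552.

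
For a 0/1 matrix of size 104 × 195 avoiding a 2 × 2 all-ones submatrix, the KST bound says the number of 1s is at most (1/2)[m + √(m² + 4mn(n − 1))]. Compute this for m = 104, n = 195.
z(104, 195; 2, 2) ≤ (1/2)[104 + √(104² + 4·104·195·194)] = (1/2)[104 + √15748096] = 2036.1935

Kővári–Sós–Turán: let r_1, ..., r_104 be the row sums and z = Σ r_i the total number of 1s. Each pair of columns can share at most one row with both entries 1 (else a 2×2 all-ones block appears), so Σ_i C(r_i, 2) ≤ C(195, 2) = 18915. By convexity Σ_i C(r_i, 2) ≥ 104·C(z/104, 2) = z(z − 104)/(2·104), giving z² − 104z − 104·195·194 ≤ 0 and hence z ≤ (1/2)[104 + √(10816 + 4·3934320)] = (1/2)[104 + √15748096] ≈ (1/2)(104 + 3968.3871) = 2036.1935.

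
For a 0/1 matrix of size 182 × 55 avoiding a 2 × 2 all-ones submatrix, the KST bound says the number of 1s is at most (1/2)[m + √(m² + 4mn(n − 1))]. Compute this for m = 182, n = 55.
z(182, 55; 2, 2) ≤ (1/2)[182 + √(182² + 4·182·55·54)] = (1/2)[182 + √2195284] = 831.8245

Kővári–Sós–Turán: let r_1, ..., r_182 be the row sums and z = Σ r_i the total number of 1s. Each pair of columns can share at most one row with both entries 1 (else a 2×2 all-ones block appears), so Σ_i C(r_i, 2) ≤ C(55, 2) = 1485. By convexity Σ_i C(r_i, 2) ≥ 182·C(z/182, 2) = z(z − 182)/(2·182), giving z² − 182z − 182·55·54 ≤ 0 and hence z ≤ (1/2)[182 + √(33124 + 4·540540)] = (1/2)[182 + √2195284] ≈ (1/2)(182 + 1481.6491) = 831.8245.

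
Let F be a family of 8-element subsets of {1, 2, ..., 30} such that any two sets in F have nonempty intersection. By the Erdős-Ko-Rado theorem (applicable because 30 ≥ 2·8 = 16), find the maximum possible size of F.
max |F| = C(29, 7) = 1560780

The Erdős-Ko-Rado theorem states: for n ≥ 2k, an intersecting family of k-subsets of an n-element set has size at most C(n − 1, k − 1), with equality for 'star' families {A ⊆ [n] : |A| = k, i ∈ A} (fix an element i). For n = 30, k = 8: C(29, 7) = 1560780.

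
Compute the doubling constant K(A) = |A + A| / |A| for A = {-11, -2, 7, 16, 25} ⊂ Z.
K = |A + A| / |A| = 9/5

Enumerate A + A = {a + b : a, b ∈ A}. With |A| = 5, there are |A|^2 = 25 ordered sum pairs; collecting distinct values, A + A = {-22, -13, -4, 5, 14, 23, 32, 41, 50}, so |A + A| = 9. Thus K = 9/5. Here |A + A| = 2|A| − 1 = 9, the minimum possible — so K = 9/5 is minimal, which holds iff A is an arithmetic progression.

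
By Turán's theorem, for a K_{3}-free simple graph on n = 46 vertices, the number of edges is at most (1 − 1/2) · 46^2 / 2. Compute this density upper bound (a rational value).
Turán density bound = (1/2) · 46^2/2 = 529

Turán's theorem: ex(n, K_{r+1}) is achieved by the complete r-partite Turán graph T(n, r) with parts as balanced as possible, and is at most (1 − 1/r) · n^2/2. For r = 2, n = 46: the density bound is (1/2) · 2116/2 = 529. Since 2 ∣ 46, the Turán graph T(46, 2) has parts of equal size 23, and its edge count e(T(46, 2)) = 529 attains the density bound exactly.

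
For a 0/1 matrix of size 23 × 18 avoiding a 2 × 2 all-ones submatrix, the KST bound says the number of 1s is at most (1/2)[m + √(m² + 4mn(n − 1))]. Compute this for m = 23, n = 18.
z(23, 18; 2, 2) ≤ (1/2)[23 + √(23² + 4·23·18·17)] = (1/2)[23 + √28681] = 96.1773

Kővári–Sós–Turán: let r_1, ..., r_23 be the row sums and z = Σ r_i the total number of 1s. Each pair of columns can share at most one row with both entries 1 (else a 2×2 all-ones block appears), so Σ_i C(r_i, 2) ≤ C(18, 2) = 153. By convexity Σ_i C(r_i, 2) ≥ 23·C(z/23, 2) = z(z − 23)/(2·23), giving z² − 23z − 23·18·17 ≤ 0 and hence z ≤ (1/2)[23 + √(529 + 4·7038)] = (1/2)[23 + √28681] ≈ (1/2)(23 + 169.3547) = 96.1773.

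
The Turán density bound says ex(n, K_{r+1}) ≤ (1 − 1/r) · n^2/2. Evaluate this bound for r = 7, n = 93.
Turán density bound = (6/7) · 93^2/2 = 25947/7 ≈ 3706.7143

Turán's theorem: ex(n, K_{r+1}) is achieved by the complete r-partite Turán graph T(n, r) with parts as balanced as possible, and is at most (1 − 1/r) · n^2/2. For r = 7, n = 93: the density bound is (6/7) · 8649/2 = 25947/7 ≈ 3706.7143. The integer-valued extremum is e(T(93, 7)) = 3706, which is strictly less than the density bound 25947/7 since 7 ∤ 93 (the parts of T(93, 7) cannot all be equal).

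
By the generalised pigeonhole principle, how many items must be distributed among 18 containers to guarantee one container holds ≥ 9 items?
n = (9 − 1)·18 + 1 = 145

By the generalised pigeonhole principle, to guarantee some box contains ≥ r objects we need more than (r − 1) · k objects total. Threshold: n = (r − 1) · k + 1. With r = 9 and k = 18: n = 8 · 18 + 1 = 144 + 1 = 145. For n = 144 = 8 · 18, we can put exactly 8 objects in every box, avoiding 9 in any single one — so 145 is tight.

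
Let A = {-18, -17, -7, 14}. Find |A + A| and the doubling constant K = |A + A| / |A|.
K = |A + A| / |A| = 10/4 = 5/2

Enumerate A + A = {a + b : a, b ∈ A}. With |A| = 4, there are |A|^2 = 16 ordered sum pairs; collecting distinct values, A + A = {-36, -35, -34, -25, -24, -14, -4, -3, 7, 28}, so |A + A| = 10. Thus K = 10/4 = 5/2. For comparison, the minimum possible |A + A| over all 4-element sets is 2·4 − 1 = 7 (so min K = 7/4), attained only by arithmetic progressions.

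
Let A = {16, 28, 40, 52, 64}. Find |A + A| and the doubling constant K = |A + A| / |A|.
K = |A + A| / |A| = 9/5

Enumerate A + A = {a + b : a, b ∈ A}. With |A| = 5, there are |A|^2 = 25 ordered sum pairs; collecting distinct values, A + A = {32, 44, 56, 68, 80, 92, 104, 116, 128}, so |A + A| = 9. Thus K = 9/5. Here |A + A| = 2|A| − 1 = 9, the minimum possible — so K = 9/5 is minimal, which holds iff A is an arithmetic progression.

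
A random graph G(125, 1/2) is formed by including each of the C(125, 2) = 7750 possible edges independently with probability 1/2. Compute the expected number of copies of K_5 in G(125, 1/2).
E[# K_5] = C(125, 5) · (1/2)^C(5, 2) = 234531275 / 2^10 ≈ 229034.448242

For each 5-subset S of vertices (there are C(125, 5) = 234531275 such S), let X_S = 1 if S induces a K_5 (all C(5, 2) = 10 edges present). Then P(X_S = 1) = (1/2)^10 = 1/1024. By linearity of expectation, E[# K_5] = C(125, 5) · (1/2)^10 = 234531275 / 1024 ≈ 229034.448242.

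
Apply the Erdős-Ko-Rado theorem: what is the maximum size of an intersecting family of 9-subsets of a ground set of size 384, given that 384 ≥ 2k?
max |F| = C(383, 8) = 10668672672729201

Erdős-Ko-Rado (1961): when n ≥ 2k, max |F| = C(n−1, k−1). The bound is attained by the star {A : i ∈ A} for any fixed i ∈ [n]. Here C(384−1, 9−1) = C(383, 8) = 10668672672729201.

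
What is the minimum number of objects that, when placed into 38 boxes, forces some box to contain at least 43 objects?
n = (43 − 1)·38 + 1 = 1597

By the generalised pigeonhole principle, to guarantee some box contains ≥ r objects we need more than (r − 1) · k objects total. Threshold: n = (r − 1) · k + 1. With r = 43 and k = 38: n = 42 · 38 + 1 = 1596 + 1 = 1597. For n = 1596 = 42 · 38, we can put exactly 42 objects in every box, avoiding 43 in any single one — so 1597 is tight.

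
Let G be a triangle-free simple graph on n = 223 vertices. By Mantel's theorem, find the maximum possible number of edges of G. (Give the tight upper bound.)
ex(223, K_3) = ⌊223^2/4⌋ = 12432

Mantel (1907): a triangle-free graph on n vertices has at most ⌊n^2/4⌋ edges, with equality for the complete bipartite graph K_{⌊n/2⌋, ⌈n/2⌉}. For n = 223: ⌊223^2/4⌋ = ⌊49729/4⌋ = 12432. The extremal graph is K_{111, 112}, which has 111·112 = 12432 edges.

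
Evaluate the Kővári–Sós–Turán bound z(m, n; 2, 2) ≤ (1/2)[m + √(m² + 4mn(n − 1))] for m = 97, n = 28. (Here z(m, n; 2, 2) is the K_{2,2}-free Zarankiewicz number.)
z(97, 28; 2, 2) ≤ (1/2)[97 + √(97² + 4·97·28·27)] = (1/2)[97 + √302737] = 323.6077

Kővári–Sós–Turán: let r_1, ..., r_97 be the row sums and z = Σ r_i the total number of 1s. Each pair of columns can share at most one row with both entries 1 (else a 2×2 all-ones block appears), so Σ_i C(r_i, 2) ≤ C(28, 2) = 378. By convexity Σ_i C(r_i, 2) ≥ 97·C(z/97, 2) = z(z − 97)/(2·97), giving z² − 97z − 97·28·27 ≤ 0 and hence z ≤ (1/2)[97 + √(9409 + 4·73332)] = (1/2)[97 + √302737] ≈ (1/2)(97 + 550.2154) = 323.6077.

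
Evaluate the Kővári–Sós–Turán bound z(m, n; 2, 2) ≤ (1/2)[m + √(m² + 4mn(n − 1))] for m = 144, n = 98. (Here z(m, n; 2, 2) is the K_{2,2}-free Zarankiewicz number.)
z(144, 98; 2, 2) ≤ (1/2)[144 + √(144² + 4·144·98·97)] = (1/2)[144 + √5496192] = 1244.1979

Kővári–Sós–Turán: let r_1, ..., r_144 be the row sums and z = Σ r_i the total number of 1s. Each pair of columns can share at most one row with both entries 1 (else a 2×2 all-ones block appears), so Σ_i C(r_i, 2) ≤ C(98, 2) = 4753. By convexity Σ_i C(r_i, 2) ≥ 144·C(z/144, 2) = z(z − 144)/(2·144), giving z² − 144z − 144·98·97 ≤ 0 and hence z ≤ (1/2)[144 + √(20736 + 4·1368864)] = (1/2)[144 + √5496192] ≈ (1/2)(144 + 2344.3959) = 1244.1979.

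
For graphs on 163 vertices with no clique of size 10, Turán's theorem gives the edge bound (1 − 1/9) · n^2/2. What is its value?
Turán density bound = (8/9) · 163^2/2 = 106276/9 ≈ 11808.4444

Turán's theorem: ex(n, K_{r+1}) is achieved by the complete r-partite Turán graph T(n, r) with parts as balanced as possible, and is at most (1 − 1/r) · n^2/2. For r = 9, n = 163: the density bound is (8/9) · 26569/2 = 106276/9 ≈ 11808.4444. The integer-valued extremum is e(T(163, 9)) = 11808, which is strictly less than the density bound 106276/9 since 9 ∤ 163 (the parts of T(163, 9) cannot all be equal).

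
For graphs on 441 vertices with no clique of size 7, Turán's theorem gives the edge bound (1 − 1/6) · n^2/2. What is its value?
Turán density bound = (5/6) · 441^2/2 = 324135/4 ≈ 81033.75

Turán's theorem: ex(n, K_{r+1}) is achieved by the complete r-partite Turán graph T(n, r) with parts as balanced as possible, and is at most (1 − 1/r) · n^2/2. For r = 6, n = 441: the density bound is (5/6) · 194481/2 = 324135/4 ≈ 81033.75. The integer-valued extremum is e(T(441, 6)) = 81033, which is strictly less than the density bound 324135/4 since 6 ∤ 441 (the parts of T(441, 6) cannot all be equal).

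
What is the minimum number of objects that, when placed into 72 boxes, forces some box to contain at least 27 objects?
n = (27 − 1)·72 + 1 = 1873

By the generalised pigeonhole principle, to guarantee some box contains ≥ r objects we need more than (r − 1) · k objects total. Threshold: n = (r − 1) · k + 1. With r = 27 and k = 72: n = 26 · 72 + 1 = 1872 + 1 = 1873. For n = 1872 = 26 · 72, we can put exactly 26 objects in every box, avoiding 27 in any single one — so 1873 is tight.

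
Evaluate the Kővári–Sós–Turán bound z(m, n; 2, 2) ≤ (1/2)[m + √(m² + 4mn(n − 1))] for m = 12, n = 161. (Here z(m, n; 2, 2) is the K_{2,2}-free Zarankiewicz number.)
z(12, 161; 2, 2) ≤ (1/2)[12 + √(12² + 4·12·161·160)] = (1/2)[12 + √1236624] = 562.018

Kővári–Sós–Turán: let r_1, ..., r_12 be the row sums and z = Σ r_i the total number of 1s. Each pair of columns can share at most one row with both entries 1 (else a 2×2 all-ones block appears), so Σ_i C(r_i, 2) ≤ C(161, 2) = 12880. By convexity Σ_i C(r_i, 2) ≥ 12·C(z/12, 2) = z(z − 12)/(2·12), giving z² − 12z − 12·161·160 ≤ 0 and hence z ≤ (1/2)[12 + √(144 + 4·309120)] = (1/2)[12 + √1236624] ≈ (1/2)(12 + 1112.036) = 562.018.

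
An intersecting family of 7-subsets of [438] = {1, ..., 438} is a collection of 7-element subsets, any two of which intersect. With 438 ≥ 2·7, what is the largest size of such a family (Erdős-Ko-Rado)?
max |F| = C(437, 6) = 9345145325544

Erdős-Ko-Rado (1961): when n ≥ 2k, max |F| = C(n−1, k−1). The bound is attained by the star {A : i ∈ A} for any fixed i ∈ [n]. Here C(438−1, 7−1) = C(437, 6) = 9345145325544.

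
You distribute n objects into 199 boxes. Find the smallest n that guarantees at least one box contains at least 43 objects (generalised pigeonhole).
n = (43 − 1)·199 + 1 = 8359

By the generalised pigeonhole principle, to guarantee some box contains ≥ r objects we need more than (r − 1) · k objects total. Threshold: n = (r − 1) · k + 1. With r = 43 and k = 199: n = 42 · 199 + 1 = 8358 + 1 = 8359. For n = 8358 = 42 · 199, we can put exactly 42 objects in every box, avoiding 43 in any single one — so 8359 is tight.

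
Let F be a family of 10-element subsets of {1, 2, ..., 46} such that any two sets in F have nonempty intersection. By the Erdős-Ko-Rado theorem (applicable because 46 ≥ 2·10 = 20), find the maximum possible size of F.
max |F| = C(45, 9) = 886163135

Erdős-Ko-Rado (1961): when n ≥ 2k, max |F| = C(n−1, k−1). The bound is attained by the star {A : i ∈ A} for any fixed i ∈ [n]. Here C(46−1, 10−1) = C(45, 9) = 886163135.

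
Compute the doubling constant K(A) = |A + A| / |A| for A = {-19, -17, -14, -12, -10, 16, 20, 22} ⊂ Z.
K = |A + A| / |A| = 29/8

Enumerate A + A = {a + b : a, b ∈ A}. With |A| = 8, there are |A|^2 = 64 ordered sum pairs; collecting distinct values, A + A = {-38, -36, -34, -33, -31, -29, -28, -27, -26, -24, -22, -20, -3, -1, 1, 2, 3, 4, 5, 6, 8, 10, 12, 32, 36, 38, 40, 42, 44}, so |A + A| = 29. Thus K = 29/8. For comparison, the minimum possible |A + A| over all 8-element sets is 2·8 − 1 = 15 (so min K = 15/8), attained only by arithmetic progressions.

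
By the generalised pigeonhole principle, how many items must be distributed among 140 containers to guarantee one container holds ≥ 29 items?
n = (29 − 1)·140 + 1 = 3921

By the generalised pigeonhole principle, to guarantee some box contains ≥ r objects we need more than (r − 1) · k objects total. Threshold: n = (r − 1) · k + 1. With r = 29 and k = 140: n = 28 · 140 + 1 = 3920 + 1 = 3921. For n = 3920 = 28 · 140, we can put exactly 28 objects in every box, avoiding 29 in any single one — so 3921 is tight.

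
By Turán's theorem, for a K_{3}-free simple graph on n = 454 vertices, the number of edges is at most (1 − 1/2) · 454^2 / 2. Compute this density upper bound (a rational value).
Turán density bound = (1/2) · 454^2/2 = 51529

Turán's theorem: ex(n, K_{r+1}) is achieved by the complete r-partite Turán graph T(n, r) with parts as balanced as possible, and is at most (1 − 1/r) · n^2/2. For r = 2, n = 454: the density bound is (1/2) · 206116/2 = 51529. Since 2 ∣ 454, the Turán graph T(454, 2) has parts of equal size 227, and its edge count e(T(454, 2)) = 51529 attains the density bound exactly.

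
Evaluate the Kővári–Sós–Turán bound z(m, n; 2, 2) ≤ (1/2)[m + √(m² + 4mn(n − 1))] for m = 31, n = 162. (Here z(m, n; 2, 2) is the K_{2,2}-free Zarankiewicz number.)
z(31, 162; 2, 2) ≤ (1/2)[31 + √(31² + 4·31·162·161)] = (1/2)[31 + √3235129] = 914.8232

Kővári–Sós–Turán: let r_1, ..., r_31 be the row sums and z = Σ r_i the total number of 1s. Each pair of columns can share at most one row with both entries 1 (else a 2×2 all-ones block appears), so Σ_i C(r_i, 2) ≤ C(162, 2) = 13041. By convexity Σ_i C(r_i, 2) ≥ 31·C(z/31, 2) = z(z − 31)/(2·31), giving z² − 31z − 31·162·161 ≤ 0 and hence z ≤ (1/2)[31 + √(961 + 4·808542)] = (1/2)[31 + √3235129] ≈ (1/2)(31 + 1798.6464) = 914.8232.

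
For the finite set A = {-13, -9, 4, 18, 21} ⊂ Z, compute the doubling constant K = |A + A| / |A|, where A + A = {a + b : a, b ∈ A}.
K = |A + A| / |A| = 14/5

Enumerate A + A = {a + b : a, b ∈ A}. With |A| = 5, there are |A|^2 = 25 ordered sum pairs; collecting distinct values, A + A = {-26, -22, -18, -9, -5, 5, 8, 9, 12, 22, 25, 36, 39, 42}, so |A + A| = 14. Thus K = 14/5. For comparison, the minimum possible |A + A| over all 5-element sets is 2·5 − 1 = 9 (so min K = 9/5), attained only by arithmetic progressions.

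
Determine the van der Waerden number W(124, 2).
W(124, 2) = 124 + 1 = 125

A 2-term AP is any pair of integers, so a monochromatic 2-AP exists iff some colour is used at least twice. With 124 colours, the colouring i ↦ i on {1, ..., 124} uses each colour once, avoiding any monochromatic pair, so W(124, 2) > 124. For {1, ..., 125}, pigeonhole forces two integers of the same colour, which form a monochromatic 2-AP. Hence W(124, 2) = 125.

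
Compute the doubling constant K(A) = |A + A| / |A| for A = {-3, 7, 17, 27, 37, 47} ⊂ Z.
K = |A + A| / |A| = 11/6

Enumerate A + A = {a + b : a, b ∈ A}. With |A| = 6, there are |A|^2 = 36 ordered sum pairs; collecting distinct values, A + A = {-6, 4, 14, 24, 34, 44, 54, 64, 74, 84, 94}, so |A + A| = 11. Thus K = 11/6. Here |A + A| = 2|A| − 1 = 11, the minimum possible — so K = 11/6 is minimal, which holds iff A is an arithmetic progression.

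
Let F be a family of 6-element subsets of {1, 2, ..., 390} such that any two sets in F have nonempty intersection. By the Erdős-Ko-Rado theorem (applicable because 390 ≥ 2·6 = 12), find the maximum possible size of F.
max |F| = C(389, 5) = 72336764577

Erdős-Ko-Rado (1961): when n ≥ 2k, max |F| = C(n−1, k−1). The bound is attained by the star {A : i ∈ A} for any fixed i ∈ [n]. Here C(390−1, 6−1) = C(389, 5) = 72336764577.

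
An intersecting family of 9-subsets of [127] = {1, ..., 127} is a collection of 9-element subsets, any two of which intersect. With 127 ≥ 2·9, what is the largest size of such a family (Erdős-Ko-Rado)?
max |F| = C(126, 8) = 1255914977625

The Erdős-Ko-Rado theorem states: for n ≥ 2k, an intersecting family of k-subsets of an n-element set has size at most C(n − 1, k − 1), with equality for 'star' families {A ⊆ [n] : |A| = k, i ∈ A} (fix an element i). For n = 127, k = 9: C(126, 8) = 1255914977625.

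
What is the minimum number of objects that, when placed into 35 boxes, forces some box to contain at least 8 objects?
n = (8 − 1)·35 + 1 = 246

By the generalised pigeonhole principle, to guarantee some box contains ≥ r objects we need more than (r − 1) · k objects total. Threshold: n = (r − 1) · k + 1. With r = 8 and k = 35: n = 7 · 35 + 1 = 245 + 1 = 246. For n = 245 = 7 · 35, we can put exactly 7 objects in every box, avoiding 8 in any single one — so 246 is tight.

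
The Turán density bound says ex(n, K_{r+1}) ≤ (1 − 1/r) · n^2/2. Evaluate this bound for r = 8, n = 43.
Turán density bound = (7/8) · 43^2/2 = 12943/16 ≈ 808.9375

Turán's theorem: ex(n, K_{r+1}) is achieved by the complete r-partite Turán graph T(n, r) with parts as balanced as possible, and is at most (1 − 1/r) · n^2/2. For r = 8, n = 43: the density bound is (7/8) · 1849/2 = 12943/16 ≈ 808.9375. The integer-valued extremum is e(T(43, 8)) = 808, which is strictly less than the density bound 12943/16 since 8 ∤ 43 (the parts of T(43, 8) cannot all be equal).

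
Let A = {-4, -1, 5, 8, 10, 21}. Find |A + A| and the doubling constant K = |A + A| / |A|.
K = |A + A| / |A| = 19/6

Enumerate A + A = {a + b : a, b ∈ A}. With |A| = 6, there are |A|^2 = 36 ordered sum pairs; collecting distinct values, A + A = {-8, -5, -2, 1, 4, 6, 7, 9, 10, 13, 15, 16, 17, 18, 20, 26, 29, 31, 42}, so |A + A| = 19. Thus K = 19/6. For comparison, the minimum possible |A + A| over all 6-element sets is 2·6 − 1 = 11 (so min K = 11/6), attained only by arithmetic progressions.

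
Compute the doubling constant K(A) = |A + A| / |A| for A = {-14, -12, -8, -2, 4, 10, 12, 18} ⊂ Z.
K = |A + A| / |A| = 25/8

Enumerate A + A = {a + b : a, b ∈ A}. With |A| = 8, there are |A|^2 = 64 ordered sum pairs; collecting distinct values, A + A = {-28, -26, -24, -22, -20, -16, -14, -10, -8, -4, -2, 0, 2, 4, 6, 8, 10, 14, 16, 20, 22, 24, 28, 30, 36}, so |A + A| = 25. Thus K = 25/8. For comparison, the minimum possible |A + A| over all 8-element sets is 2·8 − 1 = 15 (so min K = 15/8), attained only by arithmetic progressions.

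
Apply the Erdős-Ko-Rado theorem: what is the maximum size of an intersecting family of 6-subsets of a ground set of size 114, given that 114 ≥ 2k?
max |F| = C(113, 5) = 140364532

The Erdős-Ko-Rado theorem states: for n ≥ 2k, an intersecting family of k-subsets of an n-element set has size at most C(n − 1, k − 1), with equality for 'star' families {A ⊆ [n] : |A| = k, i ∈ A} (fix an element i). For n = 114, k = 6: C(113, 5) = 140364532.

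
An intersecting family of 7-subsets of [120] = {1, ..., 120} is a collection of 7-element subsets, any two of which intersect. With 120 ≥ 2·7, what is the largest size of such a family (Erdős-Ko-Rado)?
max |F| = C(119, 6) = 3470108187

The Erdős-Ko-Rado theorem states: for n ≥ 2k, an intersecting family of k-subsets of an n-element set has size at most C(n − 1, k − 1), with equality for 'star' families {A ⊆ [n] : |A| = k, i ∈ A} (fix an element i). For n = 120, k = 7: C(119, 6) = 3470108187.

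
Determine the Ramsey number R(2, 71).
R(2, 71) = 71

R(2, k) = k for all k ≥ 2: in a 2-colouring of K_k, either some edge is red (a red K_2) or all edges are blue (a blue K_k). And K_{70} coloured all-blue has no blue K_71, so R(2, 71) > 70. Hence R(2, 71) = 71.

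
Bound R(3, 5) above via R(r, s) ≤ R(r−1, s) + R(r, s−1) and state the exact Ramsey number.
R(3, 5) ≤ R(2, 5) + R(3, 4) = 5 + 9 = 14; exact value R(3, 5) = 14.

The Erdős–Szekeres recurrence R(r, s) ≤ R(r−1, s) + R(r, s−1) applied to (r, s) = (3, 5) gives
  R(3, 5) ≤ R(2, 5) + R(3, 4) = 5 + 9 = 14.
(Recall R(2, k) = k and R is symmetric.) Here the recurrence bound is tight: a matching lower-bound construction on K_{13} shows R(3, 5) > 13, so R(3, 5) = 14 exactly.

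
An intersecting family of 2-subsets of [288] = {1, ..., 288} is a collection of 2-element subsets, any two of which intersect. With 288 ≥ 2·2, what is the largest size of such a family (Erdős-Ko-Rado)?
max |F| = C(287, 1) = 287

The Erdős-Ko-Rado theorem states: for n ≥ 2k, an intersecting family of k-subsets of an n-element set has size at most C(n − 1, k − 1), with equality for 'star' families {A ⊆ [n] : |A| = k, i ∈ A} (fix an element i). For n = 288, k = 2: C(287, 1) = 287.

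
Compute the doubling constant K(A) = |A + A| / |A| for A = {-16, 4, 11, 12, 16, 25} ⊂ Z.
K = |A + A| / |A| = 21/6 = 7/2

Enumerate A + A = {a + b : a, b ∈ A}. With |A| = 6, there are |A|^2 = 36 ordered sum pairs; collecting distinct values, A + A = {-32, -12, -5, -4, 0, 8, 9, 15, 16, 20, 22, 23, 24, 27, 28, 29, 32, 36, 37, 41, 50}, so |A + A| = 21. Thus K = 21/6 = 7/2. For comparison, the minimum possible |A + A| over all 6-element sets is 2·6 − 1 = 11 (so min K = 11/6), attained only by arithmetic progressions.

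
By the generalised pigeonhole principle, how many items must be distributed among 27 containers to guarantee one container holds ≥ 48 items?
n = (48 − 1)·27 + 1 = 1270

By the generalised pigeonhole principle, to guarantee some box contains ≥ r objects we need more than (r − 1) · k objects total. Threshold: n = (r − 1) · k + 1. With r = 48 and k = 27: n = 47 · 27 + 1 = 1269 + 1 = 1270. For n = 1269 = 47 · 27, we can put exactly 47 objects in every box, avoiding 48 in any single one — so 1270 is tight.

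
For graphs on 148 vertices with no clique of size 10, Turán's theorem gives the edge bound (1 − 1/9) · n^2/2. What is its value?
Turán density bound = (8/9) · 148^2/2 = 87616/9 ≈ 9735.1111

Turán's theorem: ex(n, K_{r+1}) is achieved by the complete r-partite Turán graph T(n, r) with parts as balanced as possible, and is at most (1 − 1/r) · n^2/2. For r = 9, n = 148: the density bound is (8/9) · 21904/2 = 87616/9 ≈ 9735.1111. The integer-valued extremum is e(T(148, 9)) = 9734, which is strictly less than the density bound 87616/9 since 9 ∤ 148 (the parts of T(148, 9) cannot all be equal).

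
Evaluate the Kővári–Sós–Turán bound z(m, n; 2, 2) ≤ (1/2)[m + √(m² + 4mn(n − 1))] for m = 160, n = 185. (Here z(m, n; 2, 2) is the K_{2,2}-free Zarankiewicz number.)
z(160, 185; 2, 2) ≤ (1/2)[160 + √(160² + 4·160·185·184)] = (1/2)[160 + √21811200] = 2415.1231

Kővári–Sós–Turán: let r_1, ..., r_160 be the row sums and z = Σ r_i the total number of 1s. Each pair of columns can share at most one row with both entries 1 (else a 2×2 all-ones block appears), so Σ_i C(r_i, 2) ≤ C(185, 2) = 17020. By convexity Σ_i C(r_i, 2) ≥ 160·C(z/160, 2) = z(z − 160)/(2·160), giving z² − 160z − 160·185·184 ≤ 0 and hence z ≤ (1/2)[160 + √(25600 + 4·5446400)] = (1/2)[160 + √21811200] ≈ (1/2)(160 + 4670.2462) = 2415.1231.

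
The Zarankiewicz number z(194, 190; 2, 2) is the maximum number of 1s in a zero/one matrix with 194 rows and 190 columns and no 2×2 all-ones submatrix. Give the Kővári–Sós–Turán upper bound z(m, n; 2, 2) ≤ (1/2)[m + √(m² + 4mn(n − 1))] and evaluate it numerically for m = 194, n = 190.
z(194, 190; 2, 2) ≤ (1/2)[194 + √(194² + 4·194·190·189)] = (1/2)[194 + √27903796] = 2738.2022

Kővári–Sós–Turán: let r_1, ..., r_194 be the row sums and z = Σ r_i the total number of 1s. Each pair of columns can share at most one row with both entries 1 (else a 2×2 all-ones block appears), so Σ_i C(r_i, 2) ≤ C(190, 2) = 17955. By convexity Σ_i C(r_i, 2) ≥ 194·C(z/194, 2) = z(z − 194)/(2·194), giving z² − 194z − 194·190·189 ≤ 0 and hence z ≤ (1/2)[194 + √(37636 + 4·6966540)] = (1/2)[194 + √27903796] ≈ (1/2)(194 + 5282.4044) = 2738.2022.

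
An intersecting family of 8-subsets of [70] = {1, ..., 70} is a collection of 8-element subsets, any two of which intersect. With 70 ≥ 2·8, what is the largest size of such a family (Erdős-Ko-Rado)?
max |F| = C(69, 7) = 1078897248

Erdős-Ko-Rado (1961): when n ≥ 2k, max |F| = C(n−1, k−1). The bound is attained by the star {A : i ∈ A} for any fixed i ∈ [n]. Here C(70−1, 8−1) = C(69, 7) = 1078897248.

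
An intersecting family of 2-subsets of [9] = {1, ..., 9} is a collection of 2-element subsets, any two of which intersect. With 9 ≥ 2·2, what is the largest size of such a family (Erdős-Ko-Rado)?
max |F| = C(8, 1) = 8

The Erdős-Ko-Rado theorem states: for n ≥ 2k, an intersecting family of k-subsets of an n-element set has size at most C(n − 1, k − 1), with equality for 'star' families {A ⊆ [n] : |A| = k, i ∈ A} (fix an element i). For n = 9, k = 2: C(8, 1) = 8.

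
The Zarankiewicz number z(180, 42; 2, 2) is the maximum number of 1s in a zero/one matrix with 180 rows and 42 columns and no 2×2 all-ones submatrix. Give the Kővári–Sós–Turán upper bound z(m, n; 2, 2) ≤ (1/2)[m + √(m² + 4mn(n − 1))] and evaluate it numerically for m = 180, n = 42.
z(180, 42; 2, 2) ≤ (1/2)[180 + √(180² + 4·180·42·41)] = (1/2)[180 + √1272240] = 653.9681

Kővári–Sós–Turán: let r_1, ..., r_180 be the row sums and z = Σ r_i the total number of 1s. Each pair of columns can share at most one row with both entries 1 (else a 2×2 all-ones block appears), so Σ_i C(r_i, 2) ≤ C(42, 2) = 861. By convexity Σ_i C(r_i, 2) ≥ 180·C(z/180, 2) = z(z − 180)/(2·180), giving z² − 180z − 180·42·41 ≤ 0 and hence z ≤ (1/2)[180 + √(32400 + 4·309960)] = (1/2)[180 + √1272240] ≈ (1/2)(180 + 1127.9362) = 653.9681.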